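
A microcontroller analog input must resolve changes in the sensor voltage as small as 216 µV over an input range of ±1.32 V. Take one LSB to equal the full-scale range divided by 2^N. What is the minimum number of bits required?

14 bits

Span: 1.32 V − (-1.32 V) = 2.64 V.
Need 2^N ≥ 2.64 V / 216 µV = 12220 → N_min = 14.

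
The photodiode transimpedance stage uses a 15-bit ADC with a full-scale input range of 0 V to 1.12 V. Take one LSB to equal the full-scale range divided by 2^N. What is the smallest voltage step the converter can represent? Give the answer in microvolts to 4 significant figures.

Span = 1.12 V.
2^15 = 32768 levels.
LSB = 1.12 V ÷ 2^15 = 1.12/32768 V = 34.18 µV.

34.18 µV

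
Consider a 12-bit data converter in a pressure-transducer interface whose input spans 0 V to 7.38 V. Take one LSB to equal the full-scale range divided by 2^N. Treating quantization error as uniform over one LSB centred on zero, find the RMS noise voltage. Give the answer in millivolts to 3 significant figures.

0.520 mV

Full-scale range = 7.38 V.
One LSB is 7.38 V / 4096 = 1.8018 mV.
V_rms = LSB/√12 = 1.8018 mV / √12 = 0.520 mV.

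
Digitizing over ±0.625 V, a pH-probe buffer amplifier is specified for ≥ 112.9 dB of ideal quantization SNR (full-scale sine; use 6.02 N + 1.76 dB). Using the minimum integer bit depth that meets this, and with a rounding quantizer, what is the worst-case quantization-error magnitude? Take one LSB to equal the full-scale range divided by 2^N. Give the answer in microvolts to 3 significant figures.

1.19 µV

Range = 0.625 − (-0.625) = 1.25 V.
Required N = ⌈(112.9 − 1.76)/6.02⌉ = ⌈18.462⌉ = 19.
LSB = 1.25 V / 2^19 = 2.3842 µV.
|e|_max = LSB/2 = 1.19 µV.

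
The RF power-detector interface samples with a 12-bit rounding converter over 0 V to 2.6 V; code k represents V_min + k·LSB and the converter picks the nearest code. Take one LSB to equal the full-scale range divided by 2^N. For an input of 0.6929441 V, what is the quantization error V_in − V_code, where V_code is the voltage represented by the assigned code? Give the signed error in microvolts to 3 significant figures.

Range is 2.6 V. LSB = 2.6 V / 2^12 ≈ 0.6348 mV.
Position in LSBs: (0.6929441 − (0)) × 4096/2.6 = 1091.6535; rounding gives k = 1092.
V_code = 0 + (1092/4096) × 2.6 = 0.6931640625 V.
Error = V_in − V_code = 0.6929441 − (0.6931640625) = −220 µV.

−220 µV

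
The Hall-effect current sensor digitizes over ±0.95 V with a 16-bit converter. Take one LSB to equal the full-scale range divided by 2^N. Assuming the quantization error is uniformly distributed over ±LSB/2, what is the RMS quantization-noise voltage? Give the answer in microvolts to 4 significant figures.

8.369 µV

Full-scale range = 0.95 V − (-0.95 V) = 1.9 V.
Step size = 1.9/65536 V = 28.9917 µV.
V_rms = LSB/√12 = 28.9917 µV / √12 = 8.369 µV.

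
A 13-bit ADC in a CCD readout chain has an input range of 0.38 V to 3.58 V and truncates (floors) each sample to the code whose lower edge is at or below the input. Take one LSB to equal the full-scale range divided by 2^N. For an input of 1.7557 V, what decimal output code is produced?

3521

Range = 3.58 − (0.38) = 3.2 V. LSB = 3.2 V / 2^13 ≈ 390.6 µV.
V_in − V_min = 1.7557 − (0.38) = 1.3757 V.
Divide by LSB: 1.3757 × 8192/3.2 = 3521.7920.
Truncating gives code 3521.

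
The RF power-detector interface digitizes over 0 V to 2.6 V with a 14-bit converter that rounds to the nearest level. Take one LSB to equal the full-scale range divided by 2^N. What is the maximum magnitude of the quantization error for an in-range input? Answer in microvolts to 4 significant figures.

Span = 2.6 V.
One LSB is 2.6 V / 16384 = 158.691 µV.
A rounding quantizer has |error| ≤ LSB/2 = 79.35 µV.

79.35 µV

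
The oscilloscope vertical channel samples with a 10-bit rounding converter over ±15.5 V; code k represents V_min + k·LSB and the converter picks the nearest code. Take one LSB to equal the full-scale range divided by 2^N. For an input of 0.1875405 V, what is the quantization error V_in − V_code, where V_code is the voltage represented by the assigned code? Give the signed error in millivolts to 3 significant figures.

+5.90 mV

Range = 15.5 − (-15.5) = 31 V. LSB = 31 V / 2^10 ≈ 30.27 mV.
Position in LSBs: (0.1875405 − (-15.5)) × 1024/31 = 518.1949; rounding gives k = 518.
V_code = V_min + k × range/2^10 = -15.5 + 518 × 31/1024 = 0.1816406250 V.
e = 0.1875405 − (0.1816406250) = +5.90 mV.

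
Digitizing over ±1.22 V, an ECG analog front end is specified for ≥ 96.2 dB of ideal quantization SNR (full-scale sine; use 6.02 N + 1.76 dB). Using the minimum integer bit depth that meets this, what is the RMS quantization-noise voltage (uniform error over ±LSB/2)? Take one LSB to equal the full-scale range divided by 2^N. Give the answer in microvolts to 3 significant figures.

10.7 µV

Range = 1.22 − (-1.22) = 2.44 V.
6.02 N + 1.76 ≥ 96.2 gives N ≥ 15.688, so the minimum integer is 16.
Step size = 2.44/65536 V = 37.231 µV.
σ_q = LSB/√12 = 37.231 µV/3.4641 = 10.7 µV.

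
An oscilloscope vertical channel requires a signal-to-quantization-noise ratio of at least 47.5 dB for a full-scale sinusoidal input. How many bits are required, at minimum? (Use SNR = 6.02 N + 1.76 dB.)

8 bits

6.02 N + 1.76 ≥ 47.5 gives N ≥ 7.598, so the minimum integer is 8.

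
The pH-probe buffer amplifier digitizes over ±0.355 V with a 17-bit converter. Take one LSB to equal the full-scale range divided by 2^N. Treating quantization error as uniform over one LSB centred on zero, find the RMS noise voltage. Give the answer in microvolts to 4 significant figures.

1.564 µV

The full-scale span is 0.355 − (-0.355) = 0.71 V.
LSB = 0.71 V / 2^17 = 5.41687 µV.
V_rms = LSB/√12 = 5.41687 µV / √12 = 1.564 µV.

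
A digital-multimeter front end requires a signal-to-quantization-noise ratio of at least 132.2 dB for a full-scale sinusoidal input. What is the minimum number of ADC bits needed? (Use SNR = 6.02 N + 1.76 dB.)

Required N = ⌈(132.2 − 1.76)/6.02⌉ = ⌈21.668⌉ = 22.

22 bits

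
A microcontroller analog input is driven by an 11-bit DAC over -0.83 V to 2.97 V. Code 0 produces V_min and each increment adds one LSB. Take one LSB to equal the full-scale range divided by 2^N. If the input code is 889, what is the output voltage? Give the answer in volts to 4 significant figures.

The full-scale span is 2.97 − (-0.83) = 3.8 V. LSB = 3.8 V / 2^11.
Output = V_min + (889/2048) × range = -0.83 + 0.434082 × 3.8 V
      = -0.83 V + 1.64951 V = 0.819512 V.

0.8195 V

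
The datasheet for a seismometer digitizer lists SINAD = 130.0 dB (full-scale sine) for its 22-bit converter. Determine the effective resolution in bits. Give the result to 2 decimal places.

ENOB = (130.0 − 1.76)/6.02 = 21.3023 bits.

21.30 bits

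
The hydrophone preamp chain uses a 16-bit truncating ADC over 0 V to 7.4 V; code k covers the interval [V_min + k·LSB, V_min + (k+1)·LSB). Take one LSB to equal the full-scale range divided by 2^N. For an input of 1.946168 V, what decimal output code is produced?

17235

V_FS = 7.4 V. LSB = 7.4 V / 2^16 ≈ 112.9 µV.
V_in − V_min = 1.946168 − (0) = 1.946168 V.
Divide by LSB: 1.946168 × 65536/7.4 = 17235.6846.
Truncating gives code 17235.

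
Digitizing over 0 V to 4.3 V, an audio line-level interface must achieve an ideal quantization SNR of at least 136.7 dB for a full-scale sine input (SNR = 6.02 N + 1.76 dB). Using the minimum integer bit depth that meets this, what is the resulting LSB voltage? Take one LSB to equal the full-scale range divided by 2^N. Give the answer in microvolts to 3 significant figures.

0.513 µV

V_FS = 4.3 V.
Required N = ⌈(136.7 − 1.76)/6.02⌉ = ⌈22.415⌉ = 23.
LSB = 4.3 V / 2^23 = 0.513 µV.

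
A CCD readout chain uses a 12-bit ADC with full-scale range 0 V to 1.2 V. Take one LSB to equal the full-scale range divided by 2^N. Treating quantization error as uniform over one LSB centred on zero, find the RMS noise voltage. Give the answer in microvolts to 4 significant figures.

84.57 µV

V_FS = 1.2 V.
One LSB is 1.2 V / 4096 = 292.969 µV.
σ_q = LSB/√12 = 292.969 µV/3.4641 = 84.57 µV.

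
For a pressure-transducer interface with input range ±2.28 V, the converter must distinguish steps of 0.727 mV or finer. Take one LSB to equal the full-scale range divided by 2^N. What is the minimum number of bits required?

13 bits

Full-scale range = 2.28 V − (-2.28 V) = 4.56 V.
Levels needed ≥ 4.56/0.727 mV = 6272. 2^13 = 8192 suffices, so N_min = 13.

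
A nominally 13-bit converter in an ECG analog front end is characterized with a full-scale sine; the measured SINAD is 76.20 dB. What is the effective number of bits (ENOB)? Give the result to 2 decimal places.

Inverting SNR = 6.02 N + 1.76: N_eff = (76.20 − 1.76)/6.02 = 12.3654.

12.37 bits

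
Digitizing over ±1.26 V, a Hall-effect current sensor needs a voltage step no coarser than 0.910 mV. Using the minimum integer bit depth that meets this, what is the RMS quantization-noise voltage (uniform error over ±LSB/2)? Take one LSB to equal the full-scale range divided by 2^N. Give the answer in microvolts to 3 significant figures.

178 µV

Range = 1.26 − (-1.26) = 2.52 V.
2.52 V / 0.910 mV = 2769. Since 2^11 = 2048 and 2^12 = 4096, N = 12.
One LSB is 2.52 V / 4096 = 0.61523 mV.
σ_q = LSB/√12 = 0.61523 mV/3.4641 = 178 µV.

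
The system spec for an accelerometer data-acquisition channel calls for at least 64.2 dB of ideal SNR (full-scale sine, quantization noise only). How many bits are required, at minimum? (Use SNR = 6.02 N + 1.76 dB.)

Solving 6.02 N ≥ 64.2 − 1.76: N ≥ 10.372. Round up → N = 11.

11 bits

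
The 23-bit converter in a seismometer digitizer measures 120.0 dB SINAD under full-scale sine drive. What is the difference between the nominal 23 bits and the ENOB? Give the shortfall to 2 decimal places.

ENOB = (SINAD − 1.76)/6.02 = (120.0 − 1.76)/6.02 = 19.6412 bits.
Shortfall = 23 − 19.6412 = 3.3588 bits.

3.36 bits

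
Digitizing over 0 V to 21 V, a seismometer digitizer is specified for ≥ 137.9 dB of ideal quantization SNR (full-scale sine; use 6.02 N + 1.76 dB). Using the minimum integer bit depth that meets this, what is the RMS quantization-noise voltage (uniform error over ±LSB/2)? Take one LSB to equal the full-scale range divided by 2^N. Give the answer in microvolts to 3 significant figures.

V_FS = 21 V.
Solving 6.02 N ≥ 137.9 − 1.76: N ≥ 22.615. Round up → N = 23.
LSB = 21 V ÷ 2^23 = 21/8388608 V = 2.5034 µV.
σ_q = LSB/√12 = 2.5034 µV/3.4641 = 0.723 µV.

0.723 µV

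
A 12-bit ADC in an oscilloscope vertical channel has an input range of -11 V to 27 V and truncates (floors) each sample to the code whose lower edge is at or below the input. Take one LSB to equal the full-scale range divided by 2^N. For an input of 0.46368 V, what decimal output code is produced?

Range = 27 − (-11) = 38 V. LSB = 38 V / 2^12 ≈ 9.277 mV.
V_in − V_min = 0.46368 − (-11) = 11.46368 V.
Divide by LSB: 11.46368 × 4096/38 = 1235.6640.
Truncating gives code 1235.

1235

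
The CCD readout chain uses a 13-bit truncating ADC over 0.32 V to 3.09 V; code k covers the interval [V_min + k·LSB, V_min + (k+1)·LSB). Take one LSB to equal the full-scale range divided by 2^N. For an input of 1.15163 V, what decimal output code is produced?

Full-scale range = 3.09 V − (0.32 V) = 2.77 V. LSB = 2.77 V / 2^13 ≈ 338.1 µV.
code = ⌊(V_in − V_min)/LSB⌋ = ⌊(V_in − V_min) × 2^13 / range⌋
     = ⌊(1.15163 − (0.32)) × 8192 / 2.77⌋ = ⌊0.83163 × 8192/2.77⌋
     = ⌊2459.463⌋ = 2459.

2459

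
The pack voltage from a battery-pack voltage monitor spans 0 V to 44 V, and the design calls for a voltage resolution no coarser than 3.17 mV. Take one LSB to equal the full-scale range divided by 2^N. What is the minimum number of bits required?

Span = 44 V.
Need 2^N ≥ 44 V / 3.17 mV = 13880 → N_min = 14.

14 bits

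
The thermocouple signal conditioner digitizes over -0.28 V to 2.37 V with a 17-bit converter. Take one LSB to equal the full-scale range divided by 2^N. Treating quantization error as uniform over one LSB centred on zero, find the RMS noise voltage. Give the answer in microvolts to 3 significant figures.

5.84 µV

Full-scale range = 2.37 V − (-0.28 V) = 2.65 V.
One LSB is 2.65 V / 131072 = 20.218 µV.
For a uniform distribution on [−LSB/2, +LSB/2], V_rms = LSB/√12 = 20.218 µV/3.4641 = 5.84 µV.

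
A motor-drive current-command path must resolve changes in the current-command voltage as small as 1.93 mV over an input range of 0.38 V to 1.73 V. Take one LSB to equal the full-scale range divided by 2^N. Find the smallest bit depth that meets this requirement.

Span: 1.73 V − (0.38 V) = 1.35 V.
Required number of levels: 1.35/1.93 mV = 699.48; smallest N with 2^N ≥ that is 10.

10 bits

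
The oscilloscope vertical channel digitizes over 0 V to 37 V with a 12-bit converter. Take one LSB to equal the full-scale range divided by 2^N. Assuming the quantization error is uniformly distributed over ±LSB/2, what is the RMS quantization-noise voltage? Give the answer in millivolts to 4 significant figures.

Range is 37 V.
Step size = 37/4096 V = 9.03320 mV.
For a uniform distribution on [−LSB/2, +LSB/2], V_rms = LSB/√12 = 9.03320 mV/3.4641 = 2.608 mV.

2.608 mV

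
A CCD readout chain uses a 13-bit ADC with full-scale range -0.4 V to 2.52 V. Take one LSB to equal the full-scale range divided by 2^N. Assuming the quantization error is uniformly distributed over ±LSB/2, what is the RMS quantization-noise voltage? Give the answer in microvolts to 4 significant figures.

102.9 µV

Span: 2.52 V − (-0.4 V) = 2.92 V.
LSB = 2.92 V / 2^13 = 356.445 µV.
For a uniform distribution on [−LSB/2, +LSB/2], V_rms = LSB/√12 = 356.445 µV/3.4641 = 102.9 µV.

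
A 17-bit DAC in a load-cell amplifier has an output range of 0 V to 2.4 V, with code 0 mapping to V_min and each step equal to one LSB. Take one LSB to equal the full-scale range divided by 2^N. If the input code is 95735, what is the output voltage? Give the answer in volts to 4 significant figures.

1.753 V

Range is 2.4 V. LSB = 2.4 V / 2^17.
V_out = V_min + code × LSB = 0 V + 95735 × 2.4 V / 131072
      = 0 + 1.75296 = 1.75296 V.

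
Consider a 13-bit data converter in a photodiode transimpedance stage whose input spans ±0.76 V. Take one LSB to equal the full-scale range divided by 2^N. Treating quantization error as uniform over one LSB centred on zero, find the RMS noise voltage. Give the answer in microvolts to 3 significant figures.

53.6 µV

Span: 0.76 V − (-0.76 V) = 1.52 V.
One LSB is 1.52 V / 8192 = 185.55 µV.
For a uniform distribution on [−LSB/2, +LSB/2], V_rms = LSB/√12 = 185.55 µV/3.4641 = 53.6 µV.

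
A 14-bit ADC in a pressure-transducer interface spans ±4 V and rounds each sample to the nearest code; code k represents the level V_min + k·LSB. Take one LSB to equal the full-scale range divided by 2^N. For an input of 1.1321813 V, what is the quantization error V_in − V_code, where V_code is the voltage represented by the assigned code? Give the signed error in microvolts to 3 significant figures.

−143 µV

Span: 4 V − (-4 V) = 8 V. LSB = 8 V / 2^14 ≈ 488.3 µV.
(1.1321813 − (-4)) / LSB = 5.1321813 × 16384/8 = 10510.7073. Nearest integer: k = 10511.
V_code = V_min + k × range/2^14 = -4 + 10511 × 8/16384 = 1.1323242188 V.
e = 1.1321813 − (1.1323242188) = −143 µV.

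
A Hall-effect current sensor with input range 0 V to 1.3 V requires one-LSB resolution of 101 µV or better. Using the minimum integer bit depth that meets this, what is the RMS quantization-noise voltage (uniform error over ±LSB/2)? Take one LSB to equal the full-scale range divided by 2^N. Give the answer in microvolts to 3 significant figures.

22.9 µV

V_FS = 1.3 V.
Levels needed ≥ 1.3/101 µV = 12870. 2^14 = 16384 suffices, so N_min = 14.
LSB = 1.3 V ÷ 2^14 = 1.3/16384 V = 79.346 µV.
V_rms = LSB/√12 = 22.9 µV.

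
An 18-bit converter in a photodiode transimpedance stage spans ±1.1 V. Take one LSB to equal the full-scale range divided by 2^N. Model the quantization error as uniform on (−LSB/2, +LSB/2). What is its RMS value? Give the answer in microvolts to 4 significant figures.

Span: 1.1 V − (-1.1 V) = 2.2 V.
LSB = 2.2 V ÷ 2^18 = 2.2/262144 V = 8.39233 µV.
σ_q = LSB/√12 = 8.39233 µV/3.4641 = 2.423 µV.

2.423 µV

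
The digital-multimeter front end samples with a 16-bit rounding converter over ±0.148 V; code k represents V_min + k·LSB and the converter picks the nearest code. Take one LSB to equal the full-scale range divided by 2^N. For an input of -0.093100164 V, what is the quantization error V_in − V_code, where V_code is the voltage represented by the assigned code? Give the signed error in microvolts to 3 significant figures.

+0.544 µV

Full-scale range = 0.148 V − (-0.148 V) = 0.296 V. LSB = 0.296 V / 2^16 ≈ 4.517 µV.
(V_in − V_min)/LSB = (-0.093100164 − (-0.148)) × 65536/0.296 = 12155.1204 → nearest code k = 12155.
V_code = -0.148 + (12155/65536) × 0.296 = -0.093100708008 V.
e = -0.093100164 − (-0.093100708008) = +0.544 µV.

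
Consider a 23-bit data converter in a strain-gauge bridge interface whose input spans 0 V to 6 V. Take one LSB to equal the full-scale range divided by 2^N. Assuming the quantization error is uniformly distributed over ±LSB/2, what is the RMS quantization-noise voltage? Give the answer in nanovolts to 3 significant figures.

Full-scale range = 6 V.
One LSB is 6 V / 8388608 = 0.71526 µV.
σ_q = LSB/√12 = 0.71526 µV/3.4641 = 206 nV.

206 nV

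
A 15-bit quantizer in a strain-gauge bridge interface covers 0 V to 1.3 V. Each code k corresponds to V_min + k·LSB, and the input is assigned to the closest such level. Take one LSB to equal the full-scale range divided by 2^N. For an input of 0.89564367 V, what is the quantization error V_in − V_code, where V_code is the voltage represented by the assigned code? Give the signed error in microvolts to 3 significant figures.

V_FS = 1.3 V. LSB = 1.3 V / 2^15 ≈ 39.67 µV.
Position in LSBs: (0.89564367 − (0)) × 32768/1.3 = 22575.7321; rounding gives k = 22576.
Reconstructed level: 0 + 22576 × 1.3/32768 V = 0.89565429688 V.
V_in − V_code = 0.89564367 − (0.89565429688) = −10.6 µV.

−10.6 µV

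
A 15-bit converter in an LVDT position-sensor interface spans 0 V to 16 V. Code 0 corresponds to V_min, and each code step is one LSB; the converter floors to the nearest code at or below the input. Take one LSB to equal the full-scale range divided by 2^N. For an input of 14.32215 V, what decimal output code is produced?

29331

V_FS = 16 V. LSB = 16 V / 2^15 ≈ 488.3 µV.
(V_in − V_min) × 2^15/range = (14.32215 − (0)) × 32768/16 = 29331.763.
Floor → code = 29331.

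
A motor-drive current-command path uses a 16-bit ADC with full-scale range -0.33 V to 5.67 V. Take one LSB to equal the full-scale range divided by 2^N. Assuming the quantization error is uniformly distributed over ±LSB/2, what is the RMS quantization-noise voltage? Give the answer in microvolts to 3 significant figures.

Full-scale range = 5.67 V − (-0.33 V) = 6 V.
One LSB is 6 V / 65536 = 91.553 µV.
For a uniform distribution on [−LSB/2, +LSB/2], V_rms = LSB/√12 = 91.553 µV/3.4641 = 26.4 µV.

26.4 µV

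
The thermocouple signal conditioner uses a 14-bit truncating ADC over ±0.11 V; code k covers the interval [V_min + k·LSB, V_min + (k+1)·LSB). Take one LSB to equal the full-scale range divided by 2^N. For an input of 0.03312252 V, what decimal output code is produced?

The full-scale span is 0.11 − (-0.11) = 0.22 V. LSB = 0.22 V / 2^14 ≈ 13.43 µV.
code = ⌊(V_in − V_min)/LSB⌋ = ⌊(V_in − V_min) × 2^14 / range⌋
     = ⌊(0.03312252 − (-0.11)) × 16384 / 0.22⌋ = ⌊0.14312252 × 16384/0.22⌋
     = ⌊10658.724⌋ = 10658.

10658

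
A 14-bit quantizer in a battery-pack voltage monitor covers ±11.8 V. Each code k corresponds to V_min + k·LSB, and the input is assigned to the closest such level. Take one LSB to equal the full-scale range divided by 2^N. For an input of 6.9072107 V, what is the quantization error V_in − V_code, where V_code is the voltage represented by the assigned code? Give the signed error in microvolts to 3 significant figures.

+350 µV

Full-scale range = 11.8 V − (-11.8 V) = 23.6 V. LSB = 23.6 V / 2^14 ≈ 1.440 mV.
(6.9072107 − (-11.8)) / LSB = 18.7072107 × 16384/23.6 = 12987.2432. Nearest integer: k = 12987.
Reconstructed level: -11.8 + 12987 × 23.6/16384 V = 6.9068603516 V.
Error = V_in − V_code = 6.9072107 − (6.9068603516) = +350 µV.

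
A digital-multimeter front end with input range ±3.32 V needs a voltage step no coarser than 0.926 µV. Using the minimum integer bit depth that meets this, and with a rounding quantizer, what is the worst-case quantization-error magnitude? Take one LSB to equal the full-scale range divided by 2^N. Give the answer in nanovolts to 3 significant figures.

The full-scale span is 3.32 − (-3.32) = 6.64 V.
Required number of levels: 6.64/0.926 µV = 7.1706e6; smallest N with 2^N ≥ that is 23.
Step size = 6.64/8388608 V = 0.79155 µV.
Max error for round-to-nearest is LSB/2 = 396 nV.

396 nV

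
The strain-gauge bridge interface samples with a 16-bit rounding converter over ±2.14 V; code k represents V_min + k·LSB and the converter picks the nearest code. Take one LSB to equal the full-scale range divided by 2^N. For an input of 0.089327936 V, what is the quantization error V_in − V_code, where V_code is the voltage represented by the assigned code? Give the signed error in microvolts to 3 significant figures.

−12.9 µV

Range = 2.14 − (-2.14) = 4.28 V. LSB = 4.28 V / 2^16 ≈ 65.31 µV.
Position in LSBs: (0.089327936 − (-2.14)) × 65536/4.28 = 34135.8027; rounding gives k = 34136.
V_code = V_min + k × range/2^16 = -2.14 + 34136 × 4.28/65536 = 0.089340820313 V.
Error = V_in − V_code = 0.089327936 − (0.089340820313) = −12.9 µV.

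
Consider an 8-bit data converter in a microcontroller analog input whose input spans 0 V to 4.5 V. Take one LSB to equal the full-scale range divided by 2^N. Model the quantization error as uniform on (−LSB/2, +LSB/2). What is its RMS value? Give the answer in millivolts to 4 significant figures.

Range is 4.5 V.
One LSB is 4.5 V / 256 = 17.5781 mV.
σ_q = LSB/√12 = 17.5781 mV/3.4641 = 5.074 mV.

5.074 mV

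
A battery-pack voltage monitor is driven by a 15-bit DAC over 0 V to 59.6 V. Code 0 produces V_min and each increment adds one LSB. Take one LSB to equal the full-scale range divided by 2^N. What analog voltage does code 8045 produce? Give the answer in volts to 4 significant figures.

V_FS = 59.6 V. LSB = 59.6 V / 2^15.
V_out = 0 + 8045 × (59.6/32768) V
      = 0 + 14.6326 = 14.6326 V.

14.63 V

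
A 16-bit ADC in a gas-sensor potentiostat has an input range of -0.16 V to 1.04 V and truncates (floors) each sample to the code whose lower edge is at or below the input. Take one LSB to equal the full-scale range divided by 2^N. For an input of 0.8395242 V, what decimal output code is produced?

54587

Range = 1.04 − (-0.16) = 1.2 V. LSB = 1.2 V / 2^16 ≈ 18.31 µV.
code = ⌊(V_in − V_min)/LSB⌋ = ⌊(V_in − V_min) × 2^16 / range⌋
     = ⌊(0.8395242 − (-0.16)) × 65536 / 1.2⌋ = ⌊0.9995242 × 65536/1.2⌋
     = ⌊54587.348⌋ = 54587.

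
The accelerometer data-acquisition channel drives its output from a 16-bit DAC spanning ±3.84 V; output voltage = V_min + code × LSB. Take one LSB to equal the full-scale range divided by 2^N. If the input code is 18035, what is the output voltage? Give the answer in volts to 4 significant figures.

-1.727 V

Full-scale range = 3.84 V − (-3.84 V) = 7.68 V. LSB = 7.68 V / 2^16.
Output = V_min + (18035/65536) × range = -3.84 + 0.275192 × 7.68 V
      = -3.84 + 2.11348 = -1.72652 V.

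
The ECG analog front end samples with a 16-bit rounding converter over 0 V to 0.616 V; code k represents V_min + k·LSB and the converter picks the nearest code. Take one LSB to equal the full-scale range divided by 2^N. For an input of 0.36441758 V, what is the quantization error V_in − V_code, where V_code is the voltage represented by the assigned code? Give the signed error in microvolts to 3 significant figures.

+2.30 µV

Full-scale range = 0.616 V. LSB = 0.616 V / 2^16 ≈ 9.399 µV.
Position in LSBs: (0.36441758 − (0)) × 65536/0.616 = 38770.2444; rounding gives k = 38770.
Reconstructed level: 0 + 38770 × 0.616/65536 V = 0.36441528320 V.
Error = V_in − V_code = 0.36441758 − (0.36441528320) = +2.30 µV.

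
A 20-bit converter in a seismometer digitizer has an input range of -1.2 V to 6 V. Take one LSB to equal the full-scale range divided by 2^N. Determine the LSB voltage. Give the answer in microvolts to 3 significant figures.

Span: 6 V − (-1.2 V) = 7.2 V.
2^20 = 1048576 levels.
One LSB is 7.2 V / 1048576 = 6.87 µV.

6.87 µV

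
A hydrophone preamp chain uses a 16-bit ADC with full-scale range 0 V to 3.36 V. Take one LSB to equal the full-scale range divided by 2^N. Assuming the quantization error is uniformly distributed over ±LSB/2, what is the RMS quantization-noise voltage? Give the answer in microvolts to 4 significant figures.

14.80 µV

Full-scale range = 3.36 V.
One LSB is 3.36 V / 65536 = 51.2695 µV.
RMS of a uniform error over width LSB is LSB/√12 = 14.80 µV.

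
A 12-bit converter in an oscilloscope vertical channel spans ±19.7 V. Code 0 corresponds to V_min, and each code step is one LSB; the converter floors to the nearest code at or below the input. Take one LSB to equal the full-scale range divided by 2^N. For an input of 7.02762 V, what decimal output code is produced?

Span: 19.7 V − (-19.7 V) = 39.4 V. LSB = 39.4 V / 2^12 ≈ 9.619 mV.
(V_in − V_min) × 2^12/range = (7.02762 − (-19.7)) × 4096/39.4 = 2778.587.
Floor → code = 2778.

2778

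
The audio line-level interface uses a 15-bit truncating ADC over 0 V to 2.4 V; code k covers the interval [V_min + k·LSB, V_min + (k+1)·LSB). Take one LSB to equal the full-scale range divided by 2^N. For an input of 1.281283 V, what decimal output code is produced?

Full-scale range = 2.4 V. LSB = 2.4 V / 2^15 ≈ 73.24 µV.
code = ⌊(V_in − V_min)/LSB⌋ = ⌊(V_in − V_min) × 2^15 / range⌋
     = ⌊(1.281283 − (0)) × 32768 / 2.4⌋ = ⌊1.281283 × 32768/2.4⌋
     = ⌊17493.784⌋ = 17493.

17493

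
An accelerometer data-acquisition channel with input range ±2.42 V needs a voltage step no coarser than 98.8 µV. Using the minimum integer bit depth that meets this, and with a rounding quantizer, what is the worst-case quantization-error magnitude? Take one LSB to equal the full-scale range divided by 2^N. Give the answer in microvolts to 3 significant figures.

36.9 µV

Range = 2.42 − (-2.42) = 4.84 V.
Need 2^N ≥ 4.84 V / 98.8 µV = 48990 → N_min = 16.
LSB = 4.84 V / 2^16 = 73.853 µV.
Max error for round-to-nearest is LSB/2 = 36.9 µV.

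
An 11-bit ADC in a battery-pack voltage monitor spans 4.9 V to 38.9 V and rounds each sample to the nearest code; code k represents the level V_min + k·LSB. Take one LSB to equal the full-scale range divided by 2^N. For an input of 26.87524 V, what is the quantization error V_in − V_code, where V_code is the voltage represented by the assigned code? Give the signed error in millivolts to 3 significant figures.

Range = 38.9 − (4.9) = 34 V. LSB = 34 V / 2^11 ≈ 16.60 mV.
(V_in − V_min)/LSB = (26.87524 − (4.9)) × 2048/34 = 1323.6850 → nearest code k = 1324.
Reconstructed level: 4.9 + 1324 × 34/2048 V = 26.88046875 V.
V_in − V_code = 26.87524 − (26.88046875) = −5.23 mV.

−5.23 mV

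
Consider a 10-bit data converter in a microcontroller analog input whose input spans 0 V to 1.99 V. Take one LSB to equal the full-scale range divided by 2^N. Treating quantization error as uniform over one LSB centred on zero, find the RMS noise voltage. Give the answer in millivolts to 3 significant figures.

0.561 mV

Range is 1.99 V.
One LSB is 1.99 V / 1024 = 1.9434 mV.
V_rms = LSB/√12 = 1.9434 mV / √12 = 0.561 mV.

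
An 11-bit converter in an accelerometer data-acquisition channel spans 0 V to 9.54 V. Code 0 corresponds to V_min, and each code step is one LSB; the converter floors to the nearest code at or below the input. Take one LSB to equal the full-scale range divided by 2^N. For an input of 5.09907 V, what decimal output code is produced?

Range is 9.54 V. LSB = 9.54 V / 2^11 ≈ 4.658 mV.
code = ⌊(V_in − V_min)/LSB⌋ = ⌊(V_in − V_min) × 2^11 / range⌋
     = ⌊(5.09907 − (0)) × 2048 / 9.54⌋ = ⌊5.09907 × 2048/9.54⌋
     = ⌊1094.643⌋ = 1094.

1094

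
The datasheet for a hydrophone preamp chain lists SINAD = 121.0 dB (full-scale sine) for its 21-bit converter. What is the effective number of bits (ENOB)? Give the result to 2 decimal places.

Inverting SNR = 6.02 N + 1.76: N_eff = (121.0 − 1.76)/6.02 = 19.8073.

19.81 bits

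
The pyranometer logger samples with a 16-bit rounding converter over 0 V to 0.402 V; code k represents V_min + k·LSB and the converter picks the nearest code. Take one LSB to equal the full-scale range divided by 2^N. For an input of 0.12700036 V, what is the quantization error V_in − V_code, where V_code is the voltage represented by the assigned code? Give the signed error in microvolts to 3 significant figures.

+1.34 µV

Full-scale range = 0.402 V. LSB = 0.402 V / 2^16 ≈ 6.134 µV.
(V_in − V_min)/LSB = (0.12700036 − (0)) × 65536/0.402 = 20704.2179 → nearest code k = 20704.
V_code = V_min + k × range/2^16 = 0 + 20704 × 0.402/65536 = 0.12699902344 V.
e = 0.12700036 − (0.12699902344) = +1.34 µV.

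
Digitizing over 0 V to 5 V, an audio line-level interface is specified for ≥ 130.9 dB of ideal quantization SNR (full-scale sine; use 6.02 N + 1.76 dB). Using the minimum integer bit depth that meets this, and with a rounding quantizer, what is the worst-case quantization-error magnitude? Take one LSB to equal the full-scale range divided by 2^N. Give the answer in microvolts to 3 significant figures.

V_FS = 5 V.
Solving 6.02 N ≥ 130.9 − 1.76: N ≥ 21.452. Round up → N = 22.
One LSB is 5 V / 4194304 = 1.1921 µV.
Half an LSB is 0.596 µV.

0.596 µV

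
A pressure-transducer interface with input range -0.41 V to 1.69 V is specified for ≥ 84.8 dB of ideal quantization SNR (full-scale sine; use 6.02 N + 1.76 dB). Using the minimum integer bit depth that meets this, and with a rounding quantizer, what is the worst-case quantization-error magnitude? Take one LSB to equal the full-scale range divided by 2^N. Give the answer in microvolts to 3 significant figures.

64.1 µV

The full-scale span is 1.69 − (-0.41) = 2.1 V.
Solving 6.02 N ≥ 84.8 − 1.76: N ≥ 13.794. Round up → N = 14.
Step size = 2.1/16384 V = 128.17 µV.
|e|_max = LSB/2 = 64.1 µV.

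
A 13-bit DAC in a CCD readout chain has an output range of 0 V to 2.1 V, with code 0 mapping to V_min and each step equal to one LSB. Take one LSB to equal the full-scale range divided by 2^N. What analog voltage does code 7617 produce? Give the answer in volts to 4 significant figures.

Span = 2.1 V. LSB = 2.1 V / 2^13.
V_out = V_min + code × LSB = 0 V + 7617 × 2.1 V / 8192
      = 0 + 1.95260 = 1.95260 V.

1.953 V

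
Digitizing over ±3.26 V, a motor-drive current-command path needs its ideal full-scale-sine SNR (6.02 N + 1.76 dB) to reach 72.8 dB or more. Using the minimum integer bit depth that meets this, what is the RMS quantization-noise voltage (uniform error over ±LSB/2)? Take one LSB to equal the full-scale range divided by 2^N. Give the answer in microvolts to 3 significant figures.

460 µV

Full-scale range = 3.26 V − (-3.26 V) = 6.52 V.
6.02 N + 1.76 ≥ 72.8 gives N ≥ 11.801, so the minimum integer is 12.
One LSB is 6.52 V / 4096 = 1.5918 mV.
V_rms = LSB/√12 = 460 µV.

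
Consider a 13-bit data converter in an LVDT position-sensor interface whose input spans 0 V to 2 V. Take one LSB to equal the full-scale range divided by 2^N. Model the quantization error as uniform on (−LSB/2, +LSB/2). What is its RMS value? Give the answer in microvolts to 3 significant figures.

70.5 µV

Span = 2 V.
One LSB is 2 V / 8192 = 244.14 µV.
V_rms = LSB/√12 = 244.14 µV / √12 = 70.5 µV.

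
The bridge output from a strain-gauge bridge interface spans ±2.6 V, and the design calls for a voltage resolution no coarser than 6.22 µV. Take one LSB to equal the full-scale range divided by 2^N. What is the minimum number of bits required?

The full-scale span is 2.6 − (-2.6) = 5.2 V.
Need 2^N ≥ 5.2 V / 6.22 µV = 836000 → N_min = 20.

20 bits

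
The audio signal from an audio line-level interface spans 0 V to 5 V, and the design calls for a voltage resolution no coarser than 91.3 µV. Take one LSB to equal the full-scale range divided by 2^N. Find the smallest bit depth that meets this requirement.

Range is 5 V.
5 V / 91.3 µV = 54760. Since 2^15 = 32768 and 2^16 = 65536, N = 16.

16 bits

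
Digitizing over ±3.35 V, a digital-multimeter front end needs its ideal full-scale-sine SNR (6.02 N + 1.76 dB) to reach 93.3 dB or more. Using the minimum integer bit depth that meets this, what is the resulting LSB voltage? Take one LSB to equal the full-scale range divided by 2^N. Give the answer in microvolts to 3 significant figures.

102 µV

Span: 3.35 V − (-3.35 V) = 6.7 V.
Solving 6.02 N ≥ 93.3 − 1.76: N ≥ 15.206. Round up → N = 16.
One LSB is 6.7 V / 65536 = 102 µV.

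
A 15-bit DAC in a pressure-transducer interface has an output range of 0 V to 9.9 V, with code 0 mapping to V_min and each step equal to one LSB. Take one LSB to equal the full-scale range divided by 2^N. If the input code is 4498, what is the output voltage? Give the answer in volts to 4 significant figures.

Range is 9.9 V. LSB = 9.9 V / 2^15.
V_out = 0 + 4498 × (9.9/32768) V
      = 0 V + 1.35895 V = 1.35895 V.

1.359 V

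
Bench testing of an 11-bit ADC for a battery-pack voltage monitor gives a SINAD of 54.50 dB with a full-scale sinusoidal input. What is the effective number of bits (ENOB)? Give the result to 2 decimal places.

8.76 bits

ENOB = (54.50 − 1.76)/6.02 = 8.7608 bits.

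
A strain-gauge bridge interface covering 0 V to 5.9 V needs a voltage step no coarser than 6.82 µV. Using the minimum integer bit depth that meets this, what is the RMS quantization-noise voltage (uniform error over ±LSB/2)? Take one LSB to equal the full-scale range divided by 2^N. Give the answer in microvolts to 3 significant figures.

1.62 µV

V_FS = 5.9 V.
Required number of levels: 5.9/6.82 µV = 865100; smallest N with 2^N ≥ that is 20.
Step size = 5.9/1048576 V = 5.6267 µV.
σ_q = LSB/√12 = 5.6267 µV/3.4641 = 1.62 µV.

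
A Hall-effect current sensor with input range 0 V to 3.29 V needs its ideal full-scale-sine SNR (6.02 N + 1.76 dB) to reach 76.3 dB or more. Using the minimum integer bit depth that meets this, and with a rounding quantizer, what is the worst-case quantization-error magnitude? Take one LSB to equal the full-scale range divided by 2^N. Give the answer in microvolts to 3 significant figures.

201 µV

Span = 3.29 V.
N ≥ (76.3 − 1.76)/6.02 = 12.382 → N_min = 13.
LSB = 3.29 V / 2^13 = 401.61 µV.
Half an LSB is 201 µV.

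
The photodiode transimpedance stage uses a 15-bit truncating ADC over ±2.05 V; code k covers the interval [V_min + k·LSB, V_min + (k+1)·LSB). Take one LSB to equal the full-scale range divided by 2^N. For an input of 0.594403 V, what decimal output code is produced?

Span: 2.05 V − (-2.05 V) = 4.1 V. LSB = 4.1 V / 2^15 ≈ 125.1 µV.
V_in − V_min = 0.594403 − (-2.05) = 2.644403 V.
Divide by LSB: 2.644403 × 32768/4.1 = 21134.5848.
Truncating gives code 21134.

21134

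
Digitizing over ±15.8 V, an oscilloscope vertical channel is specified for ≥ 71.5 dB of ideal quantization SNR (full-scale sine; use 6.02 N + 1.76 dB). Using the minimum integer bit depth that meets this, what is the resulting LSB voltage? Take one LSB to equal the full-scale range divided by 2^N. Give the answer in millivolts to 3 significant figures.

Span: 15.8 V − (-15.8 V) = 31.6 V.
N ≥ (71.5 − 1.76)/6.02 = 11.585 → N_min = 12.
LSB = 31.6 V / 2^12 = 7.71 mV.

7.71 mV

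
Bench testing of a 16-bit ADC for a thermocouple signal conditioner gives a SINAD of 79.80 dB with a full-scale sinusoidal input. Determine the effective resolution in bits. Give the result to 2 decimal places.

(79.80 − 1.76) / 6.02 = 78.04/6.02 = 12.9635 effective bits.

12.96 bits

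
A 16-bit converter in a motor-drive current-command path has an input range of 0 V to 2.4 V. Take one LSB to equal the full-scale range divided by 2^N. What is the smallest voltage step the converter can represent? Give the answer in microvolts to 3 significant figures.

36.6 µV

Range is 2.4 V.
2^16 = 65536 levels.
LSB = 2.4 V / 2^16 = 36.6 µV.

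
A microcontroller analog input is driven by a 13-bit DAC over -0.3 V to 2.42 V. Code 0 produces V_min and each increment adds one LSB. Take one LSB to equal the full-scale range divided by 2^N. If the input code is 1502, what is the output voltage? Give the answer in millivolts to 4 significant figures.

198.7 mV

Full-scale range = 2.42 V − (-0.3 V) = 2.72 V. LSB = 2.72 V / 2^13.
Output = V_min + (1502/8192) × range = -0.3 + 0.183350 × 2.72 V
      = -0.3 V + 0.498711 V = 0.198711 V.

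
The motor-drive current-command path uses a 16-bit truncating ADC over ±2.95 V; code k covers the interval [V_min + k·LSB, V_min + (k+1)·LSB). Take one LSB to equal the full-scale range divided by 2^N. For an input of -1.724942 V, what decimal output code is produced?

13607

The full-scale span is 2.95 − (-2.95) = 5.9 V. LSB = 5.9 V / 2^16 ≈ 90.03 µV.
code = ⌊(V_in − V_min)/LSB⌋ = ⌊(V_in − V_min) × 2^16 / range⌋
     = ⌊(-1.724942 − (-2.95)) × 65536 / 5.9⌋ = ⌊1.225058 × 65536/5.9⌋
     = ⌊13607.695⌋ = 13607.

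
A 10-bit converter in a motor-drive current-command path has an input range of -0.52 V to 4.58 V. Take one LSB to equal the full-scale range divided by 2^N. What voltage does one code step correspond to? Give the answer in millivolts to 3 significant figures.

Full-scale range = 4.58 V − (-0.52 V) = 5.1 V.
There are 2^10 = 1024 steps.
LSB = 5.1 V / 2^10 = 4.98 mV.

4.98 mV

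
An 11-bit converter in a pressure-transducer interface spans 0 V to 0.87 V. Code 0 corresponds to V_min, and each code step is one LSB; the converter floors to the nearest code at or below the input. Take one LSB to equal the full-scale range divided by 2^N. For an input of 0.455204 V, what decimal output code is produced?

V_FS = 0.87 V. LSB = 0.87 V / 2^11 ≈ 424.8 µV.
code = ⌊(V_in − V_min)/LSB⌋ = ⌊(V_in − V_min) × 2^11 / range⌋
     = ⌊(0.455204 − (0)) × 2048 / 0.87⌋ = ⌊0.455204 × 2048/0.87⌋
     = ⌊1071.561⌋ = 1071.

1071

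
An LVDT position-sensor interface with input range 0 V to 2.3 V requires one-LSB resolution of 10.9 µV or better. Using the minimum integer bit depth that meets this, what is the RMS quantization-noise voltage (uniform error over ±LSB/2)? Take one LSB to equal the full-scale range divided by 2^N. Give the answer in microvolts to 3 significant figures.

Range is 2.3 V.
2.3 V / 10.9 µV = 211000. Since 2^17 = 131072 and 2^18 = 262144, N = 18.
LSB = 2.3 V / 2^18 = 8.7738 µV.
V_rms = LSB/√12 = 2.53 µV.

2.53 µV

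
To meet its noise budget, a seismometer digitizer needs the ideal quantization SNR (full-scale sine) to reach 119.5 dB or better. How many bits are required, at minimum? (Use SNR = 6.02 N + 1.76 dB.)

20 bits

6.02 N + 1.76 ≥ 119.5 gives N ≥ 19.558, so the minimum integer is 20.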